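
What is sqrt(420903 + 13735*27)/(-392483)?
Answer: -6*sqrt(21993)/392483 ≈ -0.0022671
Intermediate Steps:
sqrt(420903 + 13735*27)/(-392483) = sqrt(420903 + 370845)*(-1/392483) = sqrt(791748)*(-1/392483) = (6*sqrt(21993))*(-1/392483) = -6*sqrt(21993)/392483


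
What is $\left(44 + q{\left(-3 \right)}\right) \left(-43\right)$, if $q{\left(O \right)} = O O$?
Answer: $-2279$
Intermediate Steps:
$q{\left(O \right)} = O^{2}$
$\left(44 + q{\left(-3 \right)}\right) \left(-43\right) = \left(44 + \left(-3\right)^{2}\right) \left(-43\right) = \left(44 + 9\right) \left(-43\right) = 53 \left(-43\right) = -2279$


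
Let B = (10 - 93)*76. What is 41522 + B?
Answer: 35214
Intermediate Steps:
B = -6308 (B = -83*76 = -6308)
41522 + B = 41522 - 6308 = 35214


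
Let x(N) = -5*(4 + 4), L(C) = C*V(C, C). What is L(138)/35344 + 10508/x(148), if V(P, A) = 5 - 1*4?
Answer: -23211827/88360 ≈ -262.70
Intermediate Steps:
V(P, A) = 1 (V(P, A) = 5 - 4 = 1)
L(C) = C (L(C) = C*1 = C)
x(N) = -40 (x(N) = -5*8 = -40)
L(138)/35344 + 10508/x(148) = 138/35344 + 10508/(-40) = 138*(1/35344) + 10508*(-1/40) = 69/17672 - 2627/10 = -23211827/88360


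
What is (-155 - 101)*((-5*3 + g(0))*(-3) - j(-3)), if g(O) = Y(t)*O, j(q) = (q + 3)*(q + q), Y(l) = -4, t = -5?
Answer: -11520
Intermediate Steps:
j(q) = 2*q*(3 + q) (j(q) = (3 + q)*(2*q) = 2*q*(3 + q))
g(O) = -4*O
(-155 - 101)*((-5*3 + g(0))*(-3) - j(-3)) = (-155 - 101)*((-5*3 - 4*0)*(-3) - 2*(-3)*(3 - 3)) = -256*((-15 + 0)*(-3) - 2*(-3)*0) = -256*(-15*(-3) - 1*0) = -256*(45 + 0) = -256*45 = -11520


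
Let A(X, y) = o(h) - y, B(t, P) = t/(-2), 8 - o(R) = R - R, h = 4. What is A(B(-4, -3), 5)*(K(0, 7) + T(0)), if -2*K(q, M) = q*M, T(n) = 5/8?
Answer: 15/8 ≈ 1.8750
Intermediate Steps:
o(R) = 8 (o(R) = 8 - (R - R) = 8 - 1*0 = 8 + 0 = 8)
T(n) = 5/8 (T(n) = 5*(1/8) = 5/8)
B(t, P) = -t/2 (B(t, P) = t*(-1/2) = -t/2)
A(X, y) = 8 - y
K(q, M) = -M*q/2 (K(q, M) = -q*M/2 = -M*q/2)
A(B(-4, -3), 5)*(K(0, 7) + T(0)) = (8 - 1*5)*(-1/2*7*0 + 5/8) = (8 - 5)*(0 + 5/8) = 3*(5/8) = 15/8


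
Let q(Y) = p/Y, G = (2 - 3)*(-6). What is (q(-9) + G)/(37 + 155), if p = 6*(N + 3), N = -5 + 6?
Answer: 5/288 ≈ 0.017361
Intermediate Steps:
N = 1
G = 6 (G = -1*(-6) = 6)
p = 24 (p = 6*(1 + 3) = 6*4 = 24)
q(Y) = 24/Y
(q(-9) + G)/(37 + 155) = (24/(-9) + 6)/(37 + 155) = (24*(-1/9) + 6)/192 = (-8/3 + 6)*(1/192) = (10/3)*(1/192) = 5/288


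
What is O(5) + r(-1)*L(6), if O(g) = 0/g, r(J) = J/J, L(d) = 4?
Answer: 4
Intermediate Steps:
r(J) = 1
O(g) = 0
O(5) + r(-1)*L(6) = 0 + 1*4 = 0 + 4 = 4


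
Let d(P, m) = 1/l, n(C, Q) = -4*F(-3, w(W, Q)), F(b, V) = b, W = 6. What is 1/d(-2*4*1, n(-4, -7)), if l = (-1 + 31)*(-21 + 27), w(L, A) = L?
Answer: 180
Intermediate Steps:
l = 180 (l = 30*6 = 180)
n(C, Q) = 12 (n(C, Q) = -4*(-3) = 12)
d(P, m) = 1/180
1/d(-2*4*1, n(-4, -7)) = 1/(1/180) = 180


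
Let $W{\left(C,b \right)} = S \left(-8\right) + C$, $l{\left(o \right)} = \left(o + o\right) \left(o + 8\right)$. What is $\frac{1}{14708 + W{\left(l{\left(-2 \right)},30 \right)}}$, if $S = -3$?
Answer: $\frac{1}{14708} \approx 6.799 \cdot 10^{-5}$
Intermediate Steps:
$l{\left(o \right)} = 2 o \left(8 + o\right)$
$W{\left(C,b \right)} = 24 + C$ ($W{\left(C,b \right)} = \left(-3\right) \left(-8\right) + C = 24 + C$)
$\frac{1}{14708 + W{\left(l{\left(-2 \right)},30 \right)}} = \frac{1}{14708 + \left(24 + 2 \left(-2\right) \left(8 - 2\right)\right)} = \frac{1}{14708 + \left(24 + 2 \left(-2\right) 6\right)} = \frac{1}{14708 + \left(24 - 24\right)} = \frac{1}{14708 + 0} = \frac{1}{14708}$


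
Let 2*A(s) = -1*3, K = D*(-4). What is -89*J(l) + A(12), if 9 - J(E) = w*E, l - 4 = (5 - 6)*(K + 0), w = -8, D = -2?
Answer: 4091/2 ≈ 2045.5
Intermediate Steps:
K = 8 (K = -2*(-4) = 8)
A(s) = -3/2 (A(s) = (-1*3)/2 = (1/2)*(-3) = -3/2)
l = -4 (l = 4 + (5 - 6)*(8 + 0) = 4 - 1*8 = 4 - 8 = -4)
J(E) = 9 + 8*E (J(E) = 9 - (-8)*E = 9 + 8*E)
-89*J(l) + A(12) = -89*(9 + 8*(-4)) - 3/2 = -89*(9 - 32) - 3/2 = -89*(-23) - 3/2 = 2047 - 3/2 = 4091/2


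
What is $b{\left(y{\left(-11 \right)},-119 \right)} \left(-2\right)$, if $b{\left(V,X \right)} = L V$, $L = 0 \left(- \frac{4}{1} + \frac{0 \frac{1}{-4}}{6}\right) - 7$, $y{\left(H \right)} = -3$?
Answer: $-42$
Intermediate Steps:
$L = -7$ ($L = 0 \left(\left(-4\right) 1 + 0 \left(- \frac{1}{4}\right) \frac{1}{6}\right) - 7 = 0 \left(-4 + 0 \cdot \frac{1}{6}\right) - 7 = 0 \left(-4 + 0\right) - 7 = 0 \left(-4\right) - 7 = 0 - 7 = -7$)
$b{\left(V,X \right)} = - 7 V$
$b{\left(y{\left(-11 \right)},-119 \right)} \left(-2\right) = \left(-7\right) \left(-3\right) \left(-2\right) = 21 \left(-2\right) = -42$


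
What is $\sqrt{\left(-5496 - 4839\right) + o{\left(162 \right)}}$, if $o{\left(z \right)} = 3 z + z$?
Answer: $i \sqrt{9687} \approx 98.423 i$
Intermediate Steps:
$o{\left(z \right)} = 4 z$
$\sqrt{\left(-5496 - 4839\right) + o{\left(162 \right)}} = \sqrt{\left(-5496 - 4839\right) + 4 \cdot 162} = \sqrt{-10335 + 648} = \sqrt{-9687} = i \sqrt{9687}$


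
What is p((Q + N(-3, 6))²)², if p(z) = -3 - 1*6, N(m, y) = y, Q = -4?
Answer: 81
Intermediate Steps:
p(z) = -9 (p(z) = -3 - 6 = -9)
p((Q + N(-3, 6))²)² = (-9)² = 81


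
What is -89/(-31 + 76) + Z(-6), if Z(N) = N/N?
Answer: -44/45 ≈ -0.97778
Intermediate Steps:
Z(N) = 1
-89/(-31 + 76) + Z(-6) = -89/(-31 + 76) + 1 = -89/45 + 1 = -44/45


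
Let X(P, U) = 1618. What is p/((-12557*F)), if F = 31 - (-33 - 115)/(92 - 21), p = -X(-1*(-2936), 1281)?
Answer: 114878/29496393 ≈ 0.0038946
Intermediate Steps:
p = -1618 (p = -1*1618 = -1618)
F = 2349/71 (F = 31 - (-148)/71 = 31 - 1*(-148/71) = 31 + 148/71 = 2349/71 ≈ 33.085)
p/((-12557*F)) = -1618/((-12557*2349/71)) = -1618/(-29496393/71) = -1618*(-71/29496393) = 114878/29496393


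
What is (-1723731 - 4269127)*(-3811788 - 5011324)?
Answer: 52875657334096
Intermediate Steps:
(-1723731 - 4269127)*(-3811788 - 5011324) = -5992858*(-8823112) = 52875657334096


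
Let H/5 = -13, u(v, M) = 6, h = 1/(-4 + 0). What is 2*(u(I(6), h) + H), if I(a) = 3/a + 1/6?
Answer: -118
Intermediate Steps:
I(a) = ⅙ + 3/a (I(a) = 3/a + 1*(⅙) = 3/a + ⅙ = ⅙ + 3/a)
h = -¼ (h = 1/(-4) = -¼ ≈ -0.25000)
H = -65 (H = 5*(-13) = -65)
2*(u(I(6), h) + H) = 2*(6 - 65) = 2*(-59) = -118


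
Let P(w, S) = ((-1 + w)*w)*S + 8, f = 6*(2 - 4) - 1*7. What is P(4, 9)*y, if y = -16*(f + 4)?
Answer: 27840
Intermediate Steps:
f = -19 (f = 6*(-2) - 7 = -12 - 7 = -19)
P(w, S) = 8 + S*w*(-1 + w) (P(w, S) = (w*(-1 + w))*S + 8 = S*w*(-1 + w) + 8 = 8 + S*w*(-1 + w))
y = 240 (y = -16*(-19 + 4) = -16*(-15) = 240)
P(4, 9)*y = (8 + 9*4² - 1*9*4)*240 = (8 + 9*16 - 36)*240 = (8 + 144 - 36)*240 = 116*240 = 27840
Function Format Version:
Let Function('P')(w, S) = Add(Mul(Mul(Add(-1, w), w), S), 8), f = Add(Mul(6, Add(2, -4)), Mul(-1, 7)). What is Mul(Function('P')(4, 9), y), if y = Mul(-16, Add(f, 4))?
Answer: 27840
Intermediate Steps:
f = -19 (f = Add(Mul(6, -2), -7) = Add(-12, -7) = -19)
Function('P')(w, S) = Add(8, Mul(S, w, Add(-1, w))) (Function('P')(w, S) = Add(Mul(Mul(w, Add(-1, w)), S), 8) = Add(Mul(S, w, Add(-1, w)), 8) = Add(8, Mul(S, w, Add(-1, w))))
y = 240 (y = Mul(-16, Add(-19, 4)) = Mul(-16, -15) = 240)
Mul(Function('P')(4, 9), y) = Mul(Add(8, Mul(9, Pow(4, 2)), Mul(-1, 9, 4)), 240) = Mul(Add(8, Mul(9, 16), -36), 240) = Mul(Add(8, 144, -36), 240) = Mul(116, 240) = 27840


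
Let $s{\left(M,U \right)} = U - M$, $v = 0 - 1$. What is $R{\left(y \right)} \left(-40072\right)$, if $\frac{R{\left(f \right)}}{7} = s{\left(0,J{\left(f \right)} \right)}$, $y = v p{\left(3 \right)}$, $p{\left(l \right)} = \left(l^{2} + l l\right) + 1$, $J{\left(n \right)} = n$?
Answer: $5329576$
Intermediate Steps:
$v = -1$ ($v = 0 - 1 = -1$)
$p{\left(l \right)} = 1 + 2 l^{2}$ ($p{\left(l \right)} = \left(l^{2} + l^{2}\right) + 1 = 2 l^{2} + 1 = 1 + 2 l^{2}$)
$y = -19$ ($y = - (1 + 2 \cdot 3^{2}) = - (1 + 2 \cdot 9) = - (1 + 18) = \left(-1\right) 19 = -19$)
$R{\left(f \right)} = 7 f$ ($R{\left(f \right)} = 7 \left(f - 0\right) = 7 \left(f + 0\right) = 7 f$)
$R{\left(y \right)} \left(-40072\right) = 7 \left(-19\right) \left(-40072\right) = \left(-133\right) \left(-40072\right) = 5329576$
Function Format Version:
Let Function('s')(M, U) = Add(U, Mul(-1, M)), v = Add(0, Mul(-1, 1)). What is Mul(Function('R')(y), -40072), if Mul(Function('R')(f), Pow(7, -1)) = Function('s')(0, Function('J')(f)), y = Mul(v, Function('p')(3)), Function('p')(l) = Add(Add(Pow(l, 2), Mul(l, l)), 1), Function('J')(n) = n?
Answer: 5329576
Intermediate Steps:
v = -1 (v = Add(0, -1) = -1)
Function('p')(l) = Add(1, Mul(2, Pow(l, 2))) (Function('p')(l) = Add(Add(Pow(l, 2), Pow(l, 2)), 1) = Add(Mul(2, Pow(l, 2)), 1) = Add(1, Mul(2, Pow(l, 2))))
y = -19 (y = Mul(-1, Add(1, Mul(2, Pow(3, 2)))) = Mul(-1, Add(1, Mul(2, 9))) = Mul(-1, Add(1, 18)) = Mul(-1, 19) = -19)
Function('R')(f) = Mul(7, f) (Function('R')(f) = Mul(7, Add(f, Mul(-1, 0))) = Mul(7, Add(f, 0)) = Mul(7, f))
Mul(Function('R')(y), -40072) = Mul(Mul(7, -19), -40072) = Mul(-133, -40072) = 5329576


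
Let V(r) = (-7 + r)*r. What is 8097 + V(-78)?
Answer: 14727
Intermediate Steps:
V(r) = r*(-7 + r)
8097 + V(-78) = 8097 - 78*(-7 - 78) = 8097 - 78*(-85) = 8097 + 6630 = 14727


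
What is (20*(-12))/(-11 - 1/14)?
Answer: 672/31 ≈ 21.677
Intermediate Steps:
(20*(-12))/(-11 - 1/14) = -240/(-11 - 1*1/14) = -240/(-11 - 1/14) = -240/(-155/14) = -240*(-14/155) = 672/31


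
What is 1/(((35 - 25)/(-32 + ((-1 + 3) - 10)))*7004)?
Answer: -1/1751 ≈ -0.00057110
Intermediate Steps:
1/(((35 - 25)/(-32 + ((-1 + 3) - 10)))*7004) = 1/((10/(-32 + (2 - 10)))*7004) = 1/((10/(-32 - 8))*7004) = 1/((10/(-40))*7004) = 1/((10*(-1/40))*7004) = 1/(-¼*7004) = 1/(-1751) = -1/1751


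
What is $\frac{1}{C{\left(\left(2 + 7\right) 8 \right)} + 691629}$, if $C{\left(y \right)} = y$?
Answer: $\frac{1}{691701} \approx 1.4457 \cdot 10^{-6}$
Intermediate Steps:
$\frac{1}{C{\left(\left(2 + 7\right) 8 \right)} + 691629} = \frac{1}{\left(2 + 7\right) 8 + 691629} = \frac{1}{9 \cdot 8 + 691629} = \frac{1}{72 + 691629} = \frac{1}{691701}$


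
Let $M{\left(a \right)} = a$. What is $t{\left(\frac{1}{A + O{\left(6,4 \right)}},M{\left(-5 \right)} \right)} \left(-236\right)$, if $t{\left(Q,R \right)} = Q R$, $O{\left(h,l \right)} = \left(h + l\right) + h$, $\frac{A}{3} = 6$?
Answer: $\frac{590}{17} \approx 34.706$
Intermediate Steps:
$A = 18$ ($A = 3 \cdot 6 = 18$)
$O{\left(h,l \right)} = l + 2 h$
$t{\left(\frac{1}{A + O{\left(6,4 \right)}},M{\left(-5 \right)} \right)} \left(-236\right) = \frac{1}{18 + \left(4 + 2 \cdot 6\right)} \left(-5\right) \left(-236\right) = \frac{1}{18 + \left(4 + 12\right)} \left(-5\right) \left(-236\right) = \frac{1}{18 + 16} \left(-5\right) \left(-236\right) = \frac{1}{34} \left(-5\right) \left(-236\right) = \left(- \frac{5}{34}\right) \left(-236\right) = \frac{590}{17}$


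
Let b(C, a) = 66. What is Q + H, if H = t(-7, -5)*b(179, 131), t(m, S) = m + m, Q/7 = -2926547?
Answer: -20486753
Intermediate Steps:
Q = -20485829 (Q = 7*(-2926547) = -20485829)
t(m, S) = 2*m
H = -924 (H = (2*(-7))*66 = -14*66 = -924)
Q + H = -20485829 - 924 = -20486753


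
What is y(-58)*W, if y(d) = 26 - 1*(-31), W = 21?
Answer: 1197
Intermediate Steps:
y(d) = 57 (y(d) = 26 + 31 = 57)
y(-58)*W = 57*21 = 1197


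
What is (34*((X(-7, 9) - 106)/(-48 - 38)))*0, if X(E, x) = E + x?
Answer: 0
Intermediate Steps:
(34*((X(-7, 9) - 106)/(-48 - 38)))*0 = (34*(((-7 + 9) - 106)/(-48 - 38)))*0 = (34*((2 - 106)/(-86)))*0 = (34*(-104*(-1/86)))*0 = (34*(52/43))*0 = (1768/43)*0 = 0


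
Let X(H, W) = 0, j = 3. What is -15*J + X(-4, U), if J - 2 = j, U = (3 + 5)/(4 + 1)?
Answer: -75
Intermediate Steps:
U = 8/5 ≈ 1.6000
J = 5 (J = 2 + 3 = 5)
-15*J + X(-4, U) = -15*5 + 0 = -75 + 0 = -75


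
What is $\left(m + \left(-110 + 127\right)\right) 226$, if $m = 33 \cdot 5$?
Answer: $41132$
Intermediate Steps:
$m = 165$
$\left(m + \left(-110 + 127\right)\right) 226 = \left(165 + \left(-110 + 127\right)\right) 226 = \left(165 + 17\right) 226 = 182 \cdot 226 = 41132$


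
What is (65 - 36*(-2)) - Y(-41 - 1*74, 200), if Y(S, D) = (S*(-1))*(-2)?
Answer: 367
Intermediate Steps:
Y(S, D) = 2*S (Y(S, D) = -S*(-2) = 2*S)
(65 - 36*(-2)) - Y(-41 - 1*74, 200) = (65 - 36*(-2)) - 2*(-41 - 1*74) = (65 + 72) - 2*(-41 - 74) = 137 - 2*(-115) = 137 - 1*(-230) = 137 + 230 = 367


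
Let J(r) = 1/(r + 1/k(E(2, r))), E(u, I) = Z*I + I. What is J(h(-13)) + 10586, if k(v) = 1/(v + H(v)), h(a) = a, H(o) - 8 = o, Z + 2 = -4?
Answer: 1323251/125 ≈ 10586.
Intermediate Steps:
Z = -6 (Z = -2 - 4 = -6)
H(o) = 8 + o
E(u, I) = -5*I (E(u, I) = -6*I + I = -5*I)
k(v) = 1/(8 + 2*v) (k(v) = 1/(v + (8 + v)) = 1/(8 + 2*v))
J(r) = 1/(8 - 9*r) (J(r) = 1/(r + 1/(1/(2*(4 - 5*r)))) = 1/(r + (8 - 10*r)) = 1/(8 - 9*r))
J(h(-13)) + 10586 = 1/(8 - 9*(-13)) + 10586 = 1/(8 + 117) + 10586 = 1/125 + 10586 = 1323251/125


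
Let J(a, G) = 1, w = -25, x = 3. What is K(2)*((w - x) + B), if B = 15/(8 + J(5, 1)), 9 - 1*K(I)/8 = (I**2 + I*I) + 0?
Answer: -632/3 ≈ -210.67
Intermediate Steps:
K(I) = 72 - 16*I**2 (K(I) = 72 - 8*((I**2 + I*I) + 0) = 72 - 8*((I**2 + I**2) + 0) = 72 - 8*(2*I**2 + 0) = 72 - 16*I**2)
B = 5/3 (B = 15/(8 + 1) = 15/9 = 15*(1/9) = 5/3 ≈ 1.6667)
K(2)*((w - x) + B) = (72 - 16*2**2)*((-25 - 1*3) + 5/3) = (72 - 16*4)*((-25 - 3) + 5/3) = (72 - 64)*(-28 + 5/3) = 8*(-79/3) = -632/3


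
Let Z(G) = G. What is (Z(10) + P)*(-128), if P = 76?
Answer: -11008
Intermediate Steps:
(Z(10) + P)*(-128) = (10 + 76)*(-128) = 86*(-128) = -11008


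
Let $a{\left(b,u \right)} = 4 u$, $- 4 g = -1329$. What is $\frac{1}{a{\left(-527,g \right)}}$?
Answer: $\frac{1}{1329} \approx 0.00075245$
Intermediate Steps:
$g = \frac{1329}{4}$ ($g = \left(- \frac{1}{4}\right) \left(-1329\right) = \frac{1329}{4} \approx 332.25$)
$\frac{1}{a{\left(-527,g \right)}} = \frac{1}{4 \cdot \frac{1329}{4}} = \frac{1}{1329}$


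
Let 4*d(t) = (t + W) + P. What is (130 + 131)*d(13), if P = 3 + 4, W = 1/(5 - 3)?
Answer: 10701/8 ≈ 1337.6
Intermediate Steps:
W = ½ (W = 1/2 = ½ ≈ 0.50000)
P = 7
d(t) = 15/8 + t/4 (d(t) = ((t + ½) + 7)/4 = ((½ + t) + 7)/4 = (15/2 + t)/4 = 15/8 + t/4)
(130 + 131)*d(13) = (130 + 131)*(15/8 + (¼)*13) = 261*(15/8 + 13/4) = 261*(41/8) = 10701/8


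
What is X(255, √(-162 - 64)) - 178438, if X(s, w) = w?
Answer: -178438 + I*√226 ≈ -1.7844e+5 + 15.033*I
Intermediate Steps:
X(255, √(-162 - 64)) - 178438 = √(-162 - 64) - 178438 = √(-226) - 178438 = I*√226 - 178438 = -178438 + I*√226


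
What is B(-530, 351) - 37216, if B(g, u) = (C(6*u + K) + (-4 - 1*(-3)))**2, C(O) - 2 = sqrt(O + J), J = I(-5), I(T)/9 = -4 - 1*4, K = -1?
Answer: -35182 + 2*sqrt(2033) ≈ -35092.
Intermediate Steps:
I(T) = -72 (I(T) = 9*(-4 - 1*4) = 9*(-4 - 4) = 9*(-8) = -72)
J = -72
C(O) = 2 + sqrt(-72 + O) (C(O) = 2 + sqrt(O - 72) = 2 + sqrt(-72 + O))
B(g, u) = (1 + sqrt(-73 + 6*u))**2 (B(g, u) = ((2 + sqrt(-72 + (6*u - 1))) + (-4 - 1*(-3)))**2 = ((2 + sqrt(-72 + (-1 + 6*u))) + (-4 + 3))**2 = ((2 + sqrt(-73 + 6*u)) - 1)**2 = (1 + sqrt(-73 + 6*u))**2)
B(-530, 351) - 37216 = (1 + sqrt(-73 + 6*351))**2 - 37216 = (1 + sqrt(-73 + 2106))**2 - 37216 = (1 + sqrt(2033))**2 - 37216 = -37216 + (1 + sqrt(2033))**2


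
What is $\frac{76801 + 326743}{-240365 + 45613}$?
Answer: $- \frac{50443}{24344} \approx -2.0721$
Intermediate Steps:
$\frac{76801 + 326743}{-240365 + 45613} = \frac{403544}{-194752} = 403544 \left(- \frac{1}{194752}\right) = - \frac{50443}{24344}$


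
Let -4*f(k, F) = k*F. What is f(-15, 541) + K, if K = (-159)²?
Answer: 109239/4 ≈ 27310.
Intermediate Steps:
f(k, F) = -F*k/4 (f(k, F) = -k*F/4 = -F*k/4)
K = 25281
f(-15, 541) + K = -¼*541*(-15) + 25281 = 8115/4 + 25281 = 109239/4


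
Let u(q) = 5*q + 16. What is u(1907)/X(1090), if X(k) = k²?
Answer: 9551/1188100 ≈ 0.0080389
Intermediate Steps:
u(q) = 16 + 5*q
u(1907)/X(1090) = (16 + 5*1907)/(1090²) = (16 + 9535)/1188100 = 9551*(1/1188100) = 9551/1188100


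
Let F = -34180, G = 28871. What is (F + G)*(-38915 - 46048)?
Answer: 451068567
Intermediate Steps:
(F + G)*(-38915 - 46048) = (-34180 + 28871)*(-38915 - 46048) = -5309*(-84963) = 451068567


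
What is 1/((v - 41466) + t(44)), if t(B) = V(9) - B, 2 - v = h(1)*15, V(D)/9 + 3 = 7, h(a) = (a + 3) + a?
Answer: -1/41547 ≈ -2.4069e-5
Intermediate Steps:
h(a) = 3 + 2*a (h(a) = (3 + a) + a = 3 + 2*a)
V(D) = 36 (V(D) = -27 + 9*7 = -27 + 63 = 36)
v = -73 (v = 2 - (3 + 2*1)*15 = 2 - (3 + 2)*15 = 2 - 5*15 = 2 - 1*75 = 2 - 75 = -73)
t(B) = 36 - B
1/((v - 41466) + t(44)) = 1/((-73 - 41466) + (36 - 1*44)) = 1/(-41539 + (36 - 44)) = 1/(-41539 - 8) = 1/(-41547) = -1/41547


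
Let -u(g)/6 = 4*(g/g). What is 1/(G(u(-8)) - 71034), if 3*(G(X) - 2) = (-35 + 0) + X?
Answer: -3/213155 ≈ -1.4074e-5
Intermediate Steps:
u(g) = -24 (u(g) = -24*g/g = -24)
G(X) = -29/3 + X/3 (G(X) = 2 + ((-35 + 0) + X)/3 = 2 + (-35 + X)/3 = 2 + (-35/3 + X/3) = -29/3 + X/3)
1/(G(u(-8)) - 71034) = 1/((-29/3 + (1/3)*(-24)) - 71034) = 1/((-29/3 - 8) - 71034) = 1/(-53/3 - 71034) = 1/(-213155/3) = -3/213155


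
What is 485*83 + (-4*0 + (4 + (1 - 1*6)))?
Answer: 40254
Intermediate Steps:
485*83 + (-4*0 + (4 + (1 - 1*6))) = 40255 + (0 + (4 + (1 - 6))) = 40255 + (0 + (4 - 5)) = 40255 + (0 - 1) = 40255 - 1 = 40254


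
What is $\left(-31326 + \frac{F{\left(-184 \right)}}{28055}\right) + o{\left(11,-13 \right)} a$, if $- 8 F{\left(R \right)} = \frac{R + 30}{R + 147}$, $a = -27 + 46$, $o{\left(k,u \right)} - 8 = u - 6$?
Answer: $- \frac{130937734977}{4152140} \approx -31535.0$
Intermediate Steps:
$o{\left(k,u \right)} = 2 + u$ ($o{\left(k,u \right)} = 8 + \left(u - 6\right) = 8 + \left(-6 + u\right) = 2 + u$)
$a = 19$
$F{\left(R \right)} = - \frac{30 + R}{8 \left(147 + R\right)}$ ($F{\left(R \right)} = - \frac{\left(R + 30\right) \frac{1}{R + 147}}{8} = - \frac{\left(30 + R\right) \frac{1}{147 + R}}{8} = - \frac{\frac{1}{147 + R} \left(30 + R\right)}{8} = - \frac{30 + R}{8 \left(147 + R\right)}$)
$\left(-31326 + \frac{F{\left(-184 \right)}}{28055}\right) + o{\left(11,-13 \right)} a = \left(-31326 + \frac{\frac{1}{8} \frac{1}{147 - 184} \left(-30 - -184\right)}{28055}\right) + \left(2 - 13\right) 19 = \left(-31326 + \frac{-30 + 184}{8 \left(-37\right)} \frac{1}{28055}\right) - 209 = \left(-31326 + \frac{1}{8} \left(- \frac{1}{37}\right) 154 \cdot \frac{1}{28055}\right) - 209 = \left(-31326 - \frac{77}{4152140}\right) - 209 = - \frac{130069937717}{4152140} - 209 = - \frac{130937734977}{4152140}$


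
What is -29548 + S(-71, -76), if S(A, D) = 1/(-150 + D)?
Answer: -6677849/226 ≈ -29548.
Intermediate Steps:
-29548 + S(-71, -76) = -29548 + 1/(-150 - 76) = -29548 + 1/(-226) = -29548 - 1/226 = -6677849/226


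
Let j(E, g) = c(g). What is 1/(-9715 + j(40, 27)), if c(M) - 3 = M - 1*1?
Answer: -1/9686 ≈ -0.00010324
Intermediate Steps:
c(M) = 2 + M (c(M) = 3 + (M - 1*1) = 3 + (M - 1) = 3 + (-1 + M) = 2 + M)
j(E, g) = 2 + g
1/(-9715 + j(40, 27)) = 1/(-9715 + (2 + 27)) = 1/(-9715 + 29) = 1/(-9686) = -1/9686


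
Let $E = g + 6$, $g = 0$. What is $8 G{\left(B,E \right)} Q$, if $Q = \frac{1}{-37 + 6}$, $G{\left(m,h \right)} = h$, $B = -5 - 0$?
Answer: $- \frac{48}{31} \approx -1.5484$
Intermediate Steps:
$B = -5$ ($B = -5 + 0 = -5$)
$E = 6$ ($E = 0 + 6 = 6$)
$Q = - \frac{1}{31}$ ($Q = \frac{1}{-31} = - \frac{1}{31} \approx -0.032258$)
$8 G{\left(B,E \right)} Q = 8 \cdot 6 \left(- \frac{1}{31}\right) = 48 \left(- \frac{1}{31}\right) = - \frac{48}{31}$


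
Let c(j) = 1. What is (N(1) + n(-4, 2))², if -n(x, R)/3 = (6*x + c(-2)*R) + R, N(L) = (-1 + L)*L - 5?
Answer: 3025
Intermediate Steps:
N(L) = -5 + L*(-1 + L) (N(L) = L*(-1 + L) - 5 = -5 + L*(-1 + L))
n(x, R) = -18*x - 6*R (n(x, R) = -3*((6*x + 1*R) + R) = -3*((6*x + R) + R) = -3*((R + 6*x) + R) = -3*(2*R + 6*x) = -18*x - 6*R)
(N(1) + n(-4, 2))² = ((-5 + 1² - 1*1) + (-18*(-4) - 6*2))² = ((-5 + 1 - 1) + (72 - 12))² = (-5 + 60)² = 55² = 3025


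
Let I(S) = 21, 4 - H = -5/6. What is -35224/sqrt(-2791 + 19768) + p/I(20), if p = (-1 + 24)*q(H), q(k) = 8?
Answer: 184/21 - 35224*sqrt(16977)/16977 ≈ -261.58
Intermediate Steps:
H = 29/6 (H = 4 - (-5)/6 = 4 - 1*(-5/6) = 4 + 5/6 = 29/6 ≈ 4.8333)
p = 184 (p = (-1 + 24)*8 = 23*8 = 184)
-35224/sqrt(-2791 + 19768) + p/I(20) = -35224/sqrt(-2791 + 19768) + 184/21 = -35224*sqrt(16977)/16977 + 184*(1/21) = -35224*sqrt(16977)/16977 + 184/21 = 184/21 - 35224*sqrt(16977)/16977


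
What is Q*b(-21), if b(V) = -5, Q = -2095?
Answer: 10475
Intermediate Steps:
Q*b(-21) = -2095*(-5) = 10475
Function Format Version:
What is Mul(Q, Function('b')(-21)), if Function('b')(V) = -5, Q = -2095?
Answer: 10475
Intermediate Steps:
Mul(Q, Function('b')(-21)) = Mul(-2095, -5) = 10475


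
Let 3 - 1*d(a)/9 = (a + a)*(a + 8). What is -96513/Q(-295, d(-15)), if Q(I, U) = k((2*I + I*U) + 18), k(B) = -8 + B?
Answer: -96513/549005 ≈ -0.17580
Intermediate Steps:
d(a) = 27 - 18*a*(8 + a) (d(a) = 27 - 9*(a + a)*(a + 8) = 27 - 9*2*a*(8 + a) = 27 - 18*a*(8 + a))
Q(I, U) = 10 + 2*I + I*U (Q(I, U) = -8 + ((2*I + I*U) + 18) = -8 + (18 + 2*I + I*U) = 10 + 2*I + I*U)
-96513/Q(-295, d(-15)) = -96513/(10 + 2*(-295) - 295*(27 - 144*(-15) - 18*(-15)²)) = -96513/(10 - 590 - 295*(27 + 2160 - 18*225)) = -96513/(10 - 590 - 295*(27 + 2160 - 4050)) = -96513/(10 - 590 - 295*(-1863)) = -96513/(10 - 590 + 549585) = -96513/549005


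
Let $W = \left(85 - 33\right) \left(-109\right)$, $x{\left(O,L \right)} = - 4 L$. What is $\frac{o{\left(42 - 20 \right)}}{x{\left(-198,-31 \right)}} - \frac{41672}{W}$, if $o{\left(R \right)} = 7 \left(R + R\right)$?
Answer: $\frac{432067}{43927} \approx 9.836$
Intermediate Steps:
$o{\left(R \right)} = 14 R$ ($o{\left(R \right)} = 7 \cdot 2 R = 14 R$)
$W = -5668$ ($W = \left(85 - 33\right) \left(-109\right) = 52 \left(-109\right) = -5668$)
$\frac{o{\left(42 - 20 \right)}}{x{\left(-198,-31 \right)}} - \frac{41672}{W} = \frac{14 \left(42 - 20\right)}{\left(-4\right) \left(-31\right)} - \frac{41672}{-5668} = \frac{14 \cdot 22}{124} - - \frac{10418}{1417} = 308 \cdot \frac{1}{124} + \frac{10418}{1417} = \frac{77}{31} + \frac{10418}{1417} = \frac{432067}{43927}$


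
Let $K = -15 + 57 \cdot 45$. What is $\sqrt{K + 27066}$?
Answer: $4 \sqrt{1851} \approx 172.09$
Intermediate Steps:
$K = 2550$ ($K = -15 + 2565 = 2550$)
$\sqrt{K + 27066} = \sqrt{2550 + 27066} = \sqrt{29616} = 4 \sqrt{1851}$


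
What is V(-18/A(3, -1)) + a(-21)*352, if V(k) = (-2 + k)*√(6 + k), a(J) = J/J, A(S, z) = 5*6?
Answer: 352 - 39*√15/25 ≈ 345.96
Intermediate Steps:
A(S, z) = 30
a(J) = 1
V(k) = √(6 + k)*(-2 + k)
V(-18/A(3, -1)) + a(-21)*352 = √(6 - 18/30)*(-2 - 18/30) + 1*352 = √(6 - 18*1/30)*(-2 - 18*1/30) + 352 = √(6 - ⅗)*(-2 - ⅗) + 352 = √(27/5)*(-13/5) + 352 = (3*√15/5)*(-13/5) + 352 = -39*√15/25 + 352 = 352 - 39*√15/25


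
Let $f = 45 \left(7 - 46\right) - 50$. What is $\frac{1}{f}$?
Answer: $- \frac{1}{1805} \approx -0.00055402$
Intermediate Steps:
$f = -1805$ ($f = 45 \left(-39\right) - 50 = -1755 - 50 = -1805$)
$\frac{1}{f} = \frac{1}{-1805} = - \frac{1}{1805}$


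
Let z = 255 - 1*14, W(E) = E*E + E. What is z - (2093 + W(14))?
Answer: -2062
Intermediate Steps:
W(E) = E + E**2 (W(E) = E**2 + E = E + E**2)
z = 241 (z = 255 - 14 = 241)
z - (2093 + W(14)) = 241 - (2093 + 14*(1 + 14)) = 241 - (2093 + 14*15) = 241 - (2093 + 210) = 241 - 1*2303 = 241 - 2303 = -2062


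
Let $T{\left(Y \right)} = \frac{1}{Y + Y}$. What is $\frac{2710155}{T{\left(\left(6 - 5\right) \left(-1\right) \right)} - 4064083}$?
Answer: $- \frac{1806770}{2709389} \approx -0.66685$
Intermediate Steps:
$T{\left(Y \right)} = \frac{1}{2 Y}$
$\frac{2710155}{T{\left(\left(6 - 5\right) \left(-1\right) \right)} - 4064083} = \frac{2710155}{\frac{1}{2 \left(6 - 5\right) \left(-1\right)} - 4064083} = \frac{2710155}{\frac{1}{2 \cdot 1 \left(-1\right)} - 4064083} = \frac{2710155}{\frac{1}{2 \left(-1\right)} - 4064083} = \frac{2710155}{\frac{1}{2} \left(-1\right) - 4064083} = \frac{2710155}{- \frac{1}{2} - 4064083} = \frac{2710155}{- \frac{8128167}{2}} = 2710155 \left(- \frac{2}{8128167}\right) = - \frac{1806770}{2709389}$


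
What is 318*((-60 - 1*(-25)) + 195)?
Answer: 50880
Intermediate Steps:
318*((-60 - 1*(-25)) + 195) = 318*((-60 + 25) + 195) = 318*(-35 + 195) = 318*160 = 50880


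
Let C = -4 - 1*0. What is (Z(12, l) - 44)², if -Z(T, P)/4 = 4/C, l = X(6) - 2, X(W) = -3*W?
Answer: 1600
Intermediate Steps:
C = -4 (C = -4 + 0 = -4)
l = -20 (l = -3*6 - 2 = -18 - 2 = -20)
Z(T, P) = 4 (Z(T, P) = -16/(-4) = -16*(-1)/4 = -4*(-1) = 4)
(Z(12, l) - 44)² = (4 - 44)² = (-40)² = 1600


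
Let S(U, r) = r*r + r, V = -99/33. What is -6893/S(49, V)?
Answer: -6893/6 ≈ -1148.8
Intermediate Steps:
V = -3 (V = -99*1/33 = -3)
S(U, r) = r + r**2 (S(U, r) = r**2 + r = r + r**2)
-6893/S(49, V) = -6893*(-1/(3*(1 - 3))) = -6893/((-3*(-2))) = -6893/6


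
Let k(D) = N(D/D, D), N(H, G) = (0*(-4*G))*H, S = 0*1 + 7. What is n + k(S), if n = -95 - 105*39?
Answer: -4190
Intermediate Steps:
n = -4190 (n = -95 - 4095 = -4190)
S = 7 (S = 0 + 7 = 7)
N(H, G) = 0 (N(H, G) = 0*H = 0)
k(D) = 0
n + k(S) = -4190 + 0 = -4190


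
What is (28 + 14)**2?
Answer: 1764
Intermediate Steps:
(28 + 14)**2 = 42**2 = 1764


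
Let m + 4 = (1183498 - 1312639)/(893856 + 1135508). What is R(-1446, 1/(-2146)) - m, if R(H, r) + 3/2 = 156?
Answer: 321783335/2029364 ≈ 158.56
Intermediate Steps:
m = -8246597/2029364 (m = -4 + (1183498 - 1312639)/(893856 + 1135508) = -4 - 129141/2029364 = -8246597/2029364 ≈ -4.0636)
R(H, r) = 309/2 (R(H, r) = -3/2 + 156 = 309/2)
R(-1446, 1/(-2146)) - m = 309/2 - 1*(-8246597/2029364) = 309/2 + 8246597/2029364 = 321783335/2029364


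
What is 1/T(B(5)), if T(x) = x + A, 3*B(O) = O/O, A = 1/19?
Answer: 57/22 ≈ 2.5909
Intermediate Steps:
A = 1/19 ≈ 0.052632
B(O) = 1/3 (B(O) = (O/O)/3 = (1/3)*1 = 1/3)
T(x) = 1/19 + x (T(x) = x + 1/19 = 1/19 + x)
1/T(B(5)) = 1/(1/19 + 1/3) = 1/(22/57) = 57/22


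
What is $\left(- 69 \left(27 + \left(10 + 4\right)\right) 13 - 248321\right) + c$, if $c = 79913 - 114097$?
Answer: $-319282$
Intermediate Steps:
$c = -34184$ ($c = 79913 - 114097 = -34184$)
$\left(- 69 \left(27 + \left(10 + 4\right)\right) 13 - 248321\right) + c = \left(- 69 \left(27 + \left(10 + 4\right)\right) 13 - 248321\right) - 34184 = \left(- 69 \left(27 + 14\right) 13 - 248321\right) - 34184 = \left(- 69 \cdot 41 \cdot 13 - 248321\right) - 34184 = \left(\left(-69\right) 533 - 248321\right) - 34184 = \left(-36777 - 248321\right) - 34184 = -285098 - 34184 = -319282$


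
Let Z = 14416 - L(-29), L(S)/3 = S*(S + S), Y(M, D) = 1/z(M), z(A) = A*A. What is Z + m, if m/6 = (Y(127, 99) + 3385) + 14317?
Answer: 1864222084/16129 ≈ 1.1558e+5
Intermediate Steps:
z(A) = A²
Y(M, D) = M⁻² (Y(M, D) = 1/(M²) = M⁻²)
L(S) = 6*S² (L(S) = 3*(S*(S + S)) = 3*(S*(2*S)) = 3*(2*S²) = 6*S²)
Z = 9370 (Z = 14416 - 6*(-29)² = 14416 - 6*841 = 14416 - 1*5046 = 14416 - 5046 = 9370)
m = 1713093354/16129 (m = 6*((127⁻² + 3385) + 14317) = 6*((1/16129 + 3385) + 14317) = 6*(54596666/16129 + 14317) = 6*(285515559/16129) = 1713093354/16129 ≈ 1.0621e+5)
Z + m = 9370 + 1713093354/16129 = 1864222084/16129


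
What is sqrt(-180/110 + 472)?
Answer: sqrt(56914)/11 ≈ 21.688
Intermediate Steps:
sqrt(-180/110 + 472) = sqrt(-180*1/110 + 472) = sqrt(-18/11 + 472) = sqrt(5174/11) = sqrt(56914)/11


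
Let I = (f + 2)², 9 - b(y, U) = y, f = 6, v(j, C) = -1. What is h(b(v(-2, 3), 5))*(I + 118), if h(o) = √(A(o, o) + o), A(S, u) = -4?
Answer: 182*√6 ≈ 445.81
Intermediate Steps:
b(y, U) = 9 - y
h(o) = √(-4 + o)
I = 64 (I = (6 + 2)² = 8² = 64)
h(b(v(-2, 3), 5))*(I + 118) = √(-4 + (9 - 1*(-1)))*(64 + 118) = √(-4 + (9 + 1))*182 = √(-4 + 10)*182 = √6*182 = 182*√6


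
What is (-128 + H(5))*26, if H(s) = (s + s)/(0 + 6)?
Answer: -9854/3 ≈ -3284.7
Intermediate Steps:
H(s) = s/3 (H(s) = (2*s)/6 = (2*s)*(⅙) = s/3)
(-128 + H(5))*26 = (-128 + (⅓)*5)*26 = (-128 + 5/3)*26 = -379/3*26 = -9854/3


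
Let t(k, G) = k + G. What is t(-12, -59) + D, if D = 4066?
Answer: 3995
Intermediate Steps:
t(k, G) = G + k
t(-12, -59) + D = (-59 - 12) + 4066 = -71 + 4066 = 3995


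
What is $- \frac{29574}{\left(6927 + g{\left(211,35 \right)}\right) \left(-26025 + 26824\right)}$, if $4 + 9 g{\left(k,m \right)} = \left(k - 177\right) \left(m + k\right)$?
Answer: $- \frac{266166}{56491697} \approx -0.0047116$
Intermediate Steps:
$g{\left(k,m \right)} = - \frac{4}{9} + \frac{\left(-177 + k\right) \left(k + m\right)}{9}$ ($g{\left(k,m \right)} = - \frac{4}{9} + \frac{\left(k - 177\right) \left(m + k\right)}{9} = - \frac{4}{9} + \frac{\left(-177 + k\right) \left(k + m\right)}{9}$)
$- \frac{29574}{\left(6927 + g{\left(211,35 \right)}\right) \left(-26025 + 26824\right)} = - \frac{29574}{\left(6927 - \left(\frac{43546}{9} - \frac{44521}{9} - \frac{7385}{9}\right)\right) \left(-26025 + 26824\right)} = - \frac{29574}{\left(6927 - - \frac{8360}{9}\right) 799} = - \frac{29574}{\left(6927 + \frac{8360}{9}\right) 799} = - \frac{29574}{\frac{70703}{9} \cdot 799} = - \frac{29574}{\frac{56491697}{9}} = \left(-29574\right) \frac{9}{56491697} = - \frac{266166}{56491697}$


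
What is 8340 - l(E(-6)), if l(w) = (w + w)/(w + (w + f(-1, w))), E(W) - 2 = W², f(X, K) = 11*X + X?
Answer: 133421/16 ≈ 8338.8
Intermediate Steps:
f(X, K) = 12*X
E(W) = 2 + W²
l(w) = 2*w/(-12 + 2*w) (l(w) = (w + w)/(w + (w + 12*(-1))) = (2*w)/(w + (w - 12)) = (2*w)/(w + (-12 + w)) = (2*w)/(-12 + 2*w) = 2*w/(-12 + 2*w))
8340 - l(E(-6)) = 8340 - (2 + (-6)²)/(-6 + (2 + (-6)²)) = 8340 - (2 + 36)/(-6 + (2 + 36)) = 8340 - 38/(-6 + 38) = 8340 - 38/32 = 8340 - 1*19/16 = 8340 - 19/16 = 133421/16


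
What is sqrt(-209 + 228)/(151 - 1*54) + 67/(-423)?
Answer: -67/423 + sqrt(19)/97 ≈ -0.11346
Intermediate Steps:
sqrt(-209 + 228)/(151 - 1*54) + 67/(-423) = sqrt(19)/(151 - 54) + 67*(-1/423) = sqrt(19)/97 - 67/423 = -67/423 + sqrt(19)/97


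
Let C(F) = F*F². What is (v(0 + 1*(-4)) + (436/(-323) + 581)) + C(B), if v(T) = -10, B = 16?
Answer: 1507005/323 ≈ 4665.6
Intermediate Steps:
C(F) = F³
(v(0 + 1*(-4)) + (436/(-323) + 581)) + C(B) = (-10 + (436/(-323) + 581)) + 16³ = (-10 + (436*(-1/323) + 581)) + 4096 = (-10 + (-436/323 + 581)) + 4096 = (-10 + 187227/323) + 4096 = 183997/323 + 4096 = 1507005/323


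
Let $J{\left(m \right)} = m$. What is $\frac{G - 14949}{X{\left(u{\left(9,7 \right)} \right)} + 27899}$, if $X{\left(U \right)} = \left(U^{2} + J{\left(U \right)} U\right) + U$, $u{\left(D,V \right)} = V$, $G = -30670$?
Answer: $- \frac{45619}{28004} \approx -1.629$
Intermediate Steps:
$X{\left(U \right)} = U + 2 U^{2}$ ($X{\left(U \right)} = \left(U^{2} + U U\right) + U = \left(U^{2} + U^{2}\right) + U = 2 U^{2} + U = U + 2 U^{2}$)
$\frac{G - 14949}{X{\left(u{\left(9,7 \right)} \right)} + 27899} = \frac{-30670 - 14949}{7 \left(1 + 2 \cdot 7\right) + 27899} = - \frac{45619}{7 \left(1 + 14\right) + 27899} = - \frac{45619}{7 \cdot 15 + 27899} = - \frac{45619}{105 + 27899} = - \frac{45619}{28004}$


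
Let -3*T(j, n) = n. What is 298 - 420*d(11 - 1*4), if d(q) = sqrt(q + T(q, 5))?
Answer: 298 - 560*sqrt(3) ≈ -671.95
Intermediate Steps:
T(j, n) = -n/3
d(q) = sqrt(-5/3 + q) (d(q) = sqrt(q - 1/3*5) = sqrt(q - 5/3) = sqrt(-5/3 + q))
298 - 420*d(11 - 1*4) = 298 - 140*sqrt(-15 + 9*(11 - 1*4)) = 298 - 140*sqrt(-15 + 9*(11 - 4)) = 298 - 140*sqrt(-15 + 9*7) = 298 - 140*sqrt(-15 + 63) = 298 - 140*sqrt(48) = 298 - 140*4*sqrt(3) = 298 - 560*sqrt(3)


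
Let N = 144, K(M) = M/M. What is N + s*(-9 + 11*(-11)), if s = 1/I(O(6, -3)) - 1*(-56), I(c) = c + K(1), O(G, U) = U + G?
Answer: -14337/2 ≈ -7168.5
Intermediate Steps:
O(G, U) = G + U
K(M) = 1
I(c) = 1 + c (I(c) = c + 1 = 1 + c)
s = 225/4 (s = 1/(1 + (6 - 3)) - 1*(-56) = 1/(1 + 3) + 56 = 1/4 + 56 = 225/4 ≈ 56.250)
N + s*(-9 + 11*(-11)) = 144 + 225*(-9 + 11*(-11))/4 = 144 + 225*(-9 - 121)/4 = 144 + (225/4)*(-130) = 144 - 14625/2 = -14337/2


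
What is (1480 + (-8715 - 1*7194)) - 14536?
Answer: -28965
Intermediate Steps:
(1480 + (-8715 - 1*7194)) - 14536 = (1480 + (-8715 - 7194)) - 14536 = (1480 - 15909) - 14536 = -14429 - 14536 = -28965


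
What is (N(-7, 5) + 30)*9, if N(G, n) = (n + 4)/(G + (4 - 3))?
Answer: 513/2 ≈ 256.50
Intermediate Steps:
N(G, n) = (4 + n)/(1 + G) (N(G, n) = (4 + n)/(G + 1) = (4 + n)/(1 + G))
(N(-7, 5) + 30)*9 = ((4 + 5)/(1 - 7) + 30)*9 = (9/(-6) + 30)*9 = (-⅙*9 + 30)*9 = (-3/2 + 30)*9 = (57/2)*9 = 513/2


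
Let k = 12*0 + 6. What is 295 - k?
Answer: 289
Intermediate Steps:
k = 6 (k = 0 + 6 = 6)
295 - k = 295 - 1*6 = 295 - 6 = 289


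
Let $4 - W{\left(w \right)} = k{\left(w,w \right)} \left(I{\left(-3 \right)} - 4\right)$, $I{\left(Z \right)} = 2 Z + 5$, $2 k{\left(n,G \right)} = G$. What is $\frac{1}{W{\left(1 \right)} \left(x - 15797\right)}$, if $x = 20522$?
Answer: $\frac{2}{61425} \approx 3.256 \cdot 10^{-5}$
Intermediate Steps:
$k{\left(n,G \right)} = \frac{G}{2}$
$I{\left(Z \right)} = 5 + 2 Z$
$W{\left(w \right)} = 4 + \frac{5 w}{2}$ ($W{\left(w \right)} = 4 - \frac{w}{2} \left(\left(5 + 2 \left(-3\right)\right) - 4\right) = 4 - \frac{w}{2} \left(\left(5 - 6\right) - 4\right) = 4 - \frac{w}{2} \left(-1 - 4\right) = 4 - \frac{w}{2} \left(-5\right) = 4 - - \frac{5 w}{2} = 4 + \frac{5 w}{2}$)
$\frac{1}{W{\left(1 \right)} \left(x - 15797\right)} = \frac{1}{\left(4 + \frac{5}{2} \cdot 1\right) \left(20522 - 15797\right)} = \frac{1}{\left(4 + \frac{5}{2}\right) \left(20522 - 15797\right)} = \frac{1}{\frac{13}{2} \cdot 4725} = \frac{1}{\frac{61425}{2}} = \frac{2}{61425}$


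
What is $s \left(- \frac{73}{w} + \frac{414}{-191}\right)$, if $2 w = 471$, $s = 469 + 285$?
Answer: $- \frac{168051520}{89961} \approx -1868.0$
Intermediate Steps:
$s = 754$
$w = \frac{471}{2}$ ($w = \frac{1}{2} \cdot 471 = \frac{471}{2} \approx 235.5$)
$s \left(- \frac{73}{w} + \frac{414}{-191}\right) = 754 \left(- \frac{73}{\frac{471}{2}} + \frac{414}{-191}\right) = 754 \left(\left(-73\right) \frac{2}{471} + 414 \left(- \frac{1}{191}\right)\right) = 754 \left(- \frac{146}{471} - \frac{414}{191}\right) = 754 \left(- \frac{222880}{89961}\right) = - \frac{168051520}{89961}$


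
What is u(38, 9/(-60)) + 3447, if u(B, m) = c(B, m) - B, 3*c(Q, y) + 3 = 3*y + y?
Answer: 17039/5 ≈ 3407.8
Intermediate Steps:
c(Q, y) = -1 + 4*y/3 (c(Q, y) = -1 + (3*y + y)/3 = -1 + (4*y)/3 = -1 + 4*y/3)
u(B, m) = -1 - B + 4*m/3 (u(B, m) = (-1 + 4*m/3) - B = -1 - B + 4*m/3)
u(38, 9/(-60)) + 3447 = (-1 - 1*38 + 4*(9/(-60))/3) + 3447 = (-1 - 38 + 4*(9*(-1/60))/3) + 3447 = (-1 - 38 + (4/3)*(-3/20)) + 3447 = (-1 - 38 - ⅕) + 3447 = -196/5 + 3447 = 17039/5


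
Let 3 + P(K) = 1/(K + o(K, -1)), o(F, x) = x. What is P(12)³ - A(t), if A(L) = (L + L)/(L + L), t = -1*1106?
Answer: -34099/1331 ≈ -25.619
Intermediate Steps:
t = -1106
A(L) = 1 (A(L) = (2*L)/((2*L)) = (2*L)*(1/(2*L)) = 1)
P(K) = -3 + 1/(-1 + K) (P(K) = -3 + 1/(K - 1) = -3 + 1/(-1 + K))
P(12)³ - A(t) = ((4 - 3*12)/(-1 + 12))³ - 1*1 = ((4 - 36)/11)³ - 1 = ((1/11)*(-32))³ - 1 = (-32/11)³ - 1 = -32768/1331 - 1 = -34099/1331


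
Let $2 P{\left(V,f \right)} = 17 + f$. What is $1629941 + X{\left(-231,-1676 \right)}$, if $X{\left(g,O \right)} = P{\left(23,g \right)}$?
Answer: $1629834$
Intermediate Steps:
$P{\left(V,f \right)} = \frac{17}{2} + \frac{f}{2}$ ($P{\left(V,f \right)} = \frac{17 + f}{2} = \frac{17}{2} + \frac{f}{2}$)
$X{\left(g,O \right)} = \frac{17}{2} + \frac{g}{2}$
$1629941 + X{\left(-231,-1676 \right)} = 1629941 + \left(\frac{17}{2} + \frac{1}{2} \left(-231\right)\right) = 1629941 + \left(\frac{17}{2} - \frac{231}{2}\right) = 1629941 - 107 = 1629834$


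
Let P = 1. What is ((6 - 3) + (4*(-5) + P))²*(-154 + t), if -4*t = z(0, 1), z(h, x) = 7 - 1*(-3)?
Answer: -40064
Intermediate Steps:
z(h, x) = 10 (z(h, x) = 7 + 3 = 10)
t = -5/2 (t = -¼*10 = -5/2 ≈ -2.5000)
((6 - 3) + (4*(-5) + P))²*(-154 + t) = ((6 - 3) + (4*(-5) + 1))²*(-154 - 5/2) = (3 + (-20 + 1))²*(-313/2) = (3 - 19)²*(-313/2) = (-16)²*(-313/2) = 256*(-313/2) = -40064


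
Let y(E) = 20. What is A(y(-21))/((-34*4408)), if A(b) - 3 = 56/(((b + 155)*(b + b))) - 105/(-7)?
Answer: -2251/18734000 ≈ -0.00012016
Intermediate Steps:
A(b) = 18 + 28/(b*(155 + b)) (A(b) = 3 + (56/(((b + 155)*(b + b))) - 105/(-7)) = 3 + (56/(((155 + b)*(2*b))) - 105*(-⅐)) = 3 + (56/((2*b*(155 + b))) + 15) = 3 + (56*(1/(2*b*(155 + b))) + 15) = 3 + (28/(b*(155 + b)) + 15) = 3 + (15 + 28/(b*(155 + b))) = 18 + 28/(b*(155 + b)))
A(y(-21))/((-34*4408)) = (2*(14 + 9*20² + 1395*20)/(20*(155 + 20)))/((-34*4408)) = (2*(1/20)*(14 + 9*400 + 27900)/175)/(-149872) = (2*(1/20)*(1/175)*(14 + 3600 + 27900))*(-1/149872) = (2*(1/20)*(1/175)*31514)*(-1/149872) = (2251/125)*(-1/149872) = -2251/18734000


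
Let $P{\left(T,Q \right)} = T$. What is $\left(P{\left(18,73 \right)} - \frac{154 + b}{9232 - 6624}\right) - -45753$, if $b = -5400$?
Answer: $\frac{59688007}{1304} \approx 45773.0$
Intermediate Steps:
$\left(P{\left(18,73 \right)} - \frac{154 + b}{9232 - 6624}\right) - -45753 = \left(18 - \frac{154 - 5400}{9232 - 6624}\right) - -45753 = \left(18 - - \frac{5246}{2608}\right) + 45753 = \left(18 - \left(-5246\right) \frac{1}{2608}\right) + 45753 = \left(18 - - \frac{2623}{1304}\right) + 45753 = \left(18 + \frac{2623}{1304}\right) + 45753 = \frac{26095}{1304} + 45753 = \frac{59688007}{1304}$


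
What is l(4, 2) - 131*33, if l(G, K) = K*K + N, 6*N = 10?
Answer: -12952/3 ≈ -4317.3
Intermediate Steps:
N = 5/3 (N = (⅙)*10 = 5/3 ≈ 1.6667)
l(G, K) = 5/3 + K² (l(G, K) = K*K + 5/3 = K² + 5/3 = 5/3 + K²)
l(4, 2) - 131*33 = (5/3 + 2²) - 131*33 = (5/3 + 4) - 4323 = 17/3 - 4323 = -12952/3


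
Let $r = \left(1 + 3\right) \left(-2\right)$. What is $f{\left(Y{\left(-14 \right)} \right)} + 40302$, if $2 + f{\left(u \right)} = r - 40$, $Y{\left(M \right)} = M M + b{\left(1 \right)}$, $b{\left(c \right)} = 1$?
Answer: $40252$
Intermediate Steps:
$r = -8$ ($r = 4 \left(-2\right) = -8$)
$Y{\left(M \right)} = 1 + M^{2}$ ($Y{\left(M \right)} = M M + 1 = M^{2} + 1 = 1 + M^{2}$)
$f{\left(u \right)} = -50$ ($f{\left(u \right)} = -2 - 48 = -50$)
$f{\left(Y{\left(-14 \right)} \right)} + 40302 = -50 + 40302 = 40252$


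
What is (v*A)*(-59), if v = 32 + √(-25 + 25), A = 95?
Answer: -179360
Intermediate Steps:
v = 32 (v = 32 + √0 = 32 + 0 = 32)
(v*A)*(-59) = (32*95)*(-59) = 3040*(-59) = -179360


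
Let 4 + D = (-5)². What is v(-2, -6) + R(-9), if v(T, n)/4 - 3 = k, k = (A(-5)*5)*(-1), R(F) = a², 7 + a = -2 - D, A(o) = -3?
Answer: 972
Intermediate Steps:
D = 21 (D = -4 + (-5)² = -4 + 25 = 21)
a = -30 (a = -7 + (-2 - 1*21) = -7 + (-2 - 21) = -7 - 23 = -30)
R(F) = 900 (R(F) = (-30)² = 900)
k = 15 (k = -3*5*(-1) = -15*(-1) = 15)
v(T, n) = 72 (v(T, n) = 12 + 4*15 = 12 + 60 = 72)
v(-2, -6) + R(-9) = 72 + 900 = 972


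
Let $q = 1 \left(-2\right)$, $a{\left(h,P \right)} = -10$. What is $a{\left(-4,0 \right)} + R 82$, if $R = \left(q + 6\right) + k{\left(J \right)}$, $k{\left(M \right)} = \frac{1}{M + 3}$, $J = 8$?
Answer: $\frac{3580}{11} \approx 325.45$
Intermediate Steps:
$q = -2$
$k{\left(M \right)} = \frac{1}{3 + M}$
$R = \frac{45}{11}$ ($R = \left(-2 + 6\right) + \frac{1}{3 + 8} = 4 + \frac{1}{11} = \frac{45}{11} \approx 4.0909$)
$a{\left(-4,0 \right)} + R 82 = -10 + \frac{45}{11} \cdot 82 = -10 + \frac{3690}{11} = \frac{3580}{11}$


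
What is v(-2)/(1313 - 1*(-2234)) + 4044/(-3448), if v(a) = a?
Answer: -3587741/3057514 ≈ -1.1734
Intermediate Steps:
v(-2)/(1313 - 1*(-2234)) + 4044/(-3448) = -2/(1313 - 1*(-2234)) + 4044/(-3448) = -2/(1313 + 2234) + 4044*(-1/3448) = -2/3547 - 1011/862 = -3587741/3057514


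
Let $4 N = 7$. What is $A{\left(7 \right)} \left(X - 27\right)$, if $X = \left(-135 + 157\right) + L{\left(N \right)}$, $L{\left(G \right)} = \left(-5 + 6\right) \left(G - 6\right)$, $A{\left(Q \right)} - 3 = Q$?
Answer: $- \frac{185}{2} \approx -92.5$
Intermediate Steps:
$N = \frac{7}{4}$ ($N = \frac{1}{4} \cdot 7 = \frac{7}{4} \approx 1.75$)
$A{\left(Q \right)} = 3 + Q$
$L{\left(G \right)} = -6 + G$ ($L{\left(G \right)} = 1 \left(-6 + G\right) = -6 + G$)
$X = \frac{71}{4}$ ($X = \left(-135 + 157\right) + \left(-6 + \frac{7}{4}\right) = 22 - \frac{17}{4} = \frac{71}{4} \approx 17.75$)
$A{\left(7 \right)} \left(X - 27\right) = \left(3 + 7\right) \left(\frac{71}{4} - 27\right) = 10 \left(- \frac{37}{4}\right) = - \frac{185}{2}$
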